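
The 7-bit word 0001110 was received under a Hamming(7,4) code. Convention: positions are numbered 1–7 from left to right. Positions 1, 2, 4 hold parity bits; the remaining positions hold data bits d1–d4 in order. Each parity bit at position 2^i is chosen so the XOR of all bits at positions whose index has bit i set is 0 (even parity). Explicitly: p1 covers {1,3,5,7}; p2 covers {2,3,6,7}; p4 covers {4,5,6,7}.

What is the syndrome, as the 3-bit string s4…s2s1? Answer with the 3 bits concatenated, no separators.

s1 (pos 1,3,5,7): 0⊕0⊕1⊕0 = 1
s2 (pos 2,3,6,7): 0⊕0⊕1⊕0 = 1
s4 (pos 4,5,6,7): 1⊕1⊕1⊕0 = 1
Syndrome s4…s1 = 111 → error at position 7.

111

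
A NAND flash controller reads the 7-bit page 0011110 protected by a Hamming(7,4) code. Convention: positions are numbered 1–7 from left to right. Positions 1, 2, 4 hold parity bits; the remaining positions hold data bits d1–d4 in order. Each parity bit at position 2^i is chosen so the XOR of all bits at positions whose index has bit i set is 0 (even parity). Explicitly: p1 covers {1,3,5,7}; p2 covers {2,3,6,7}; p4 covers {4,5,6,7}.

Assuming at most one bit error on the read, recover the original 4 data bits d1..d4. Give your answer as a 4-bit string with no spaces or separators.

s1 (pos 1,3,5,7): 0⊕1⊕1⊕0 = 0
s2 (pos 2,3,6,7): 0⊕1⊕1⊕0 = 0
s4 (pos 4,5,6,7): 1⊕1⊕1⊕0 = 1
Syndrome s4…s1 = 100 → error at position 4.
Flip position 4: 0011110 → 0010110
Read data bits from positions 3,5,6,7: 1110

1110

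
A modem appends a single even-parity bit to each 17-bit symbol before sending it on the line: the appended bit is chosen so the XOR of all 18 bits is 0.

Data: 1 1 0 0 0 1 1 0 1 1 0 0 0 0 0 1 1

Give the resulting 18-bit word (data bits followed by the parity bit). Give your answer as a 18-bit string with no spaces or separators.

110001101100000110

XOR of the 17 data bits: 1⊕1⊕0⊕0⊕0⊕1⊕1⊕0⊕1⊕1⊕0⊕0⊕0⊕0⊕0⊕1⊕1 = 0
Parity bit = 0 (so all 18 bits XOR to 0).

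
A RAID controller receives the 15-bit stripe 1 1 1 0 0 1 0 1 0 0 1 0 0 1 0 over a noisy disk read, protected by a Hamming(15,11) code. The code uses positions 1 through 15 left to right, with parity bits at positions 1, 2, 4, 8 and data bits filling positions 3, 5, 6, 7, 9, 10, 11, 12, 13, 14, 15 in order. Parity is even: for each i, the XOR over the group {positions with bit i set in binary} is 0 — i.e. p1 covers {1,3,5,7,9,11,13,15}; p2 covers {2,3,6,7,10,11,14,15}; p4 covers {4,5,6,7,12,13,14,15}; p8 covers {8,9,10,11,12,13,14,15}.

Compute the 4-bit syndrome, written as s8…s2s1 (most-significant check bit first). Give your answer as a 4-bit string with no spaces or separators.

s1 (pos 1,3,5,7,9,11,13,15): 1⊕1⊕0⊕0⊕0⊕1⊕0⊕0 = 1
s2 (pos 2,3,6,7,10,11,14,15): 1⊕1⊕1⊕0⊕0⊕1⊕1⊕0 = 1
s4 (pos 4,5,6,7,12,13,14,15): 0⊕0⊕1⊕0⊕0⊕0⊕1⊕0 = 0
s8 (pos 8,9,10,11,12,13,14,15): 1⊕0⊕0⊕1⊕0⊕0⊕1⊕0 = 1
Syndrome s8…s1 = 1011 → error at position 11.

1011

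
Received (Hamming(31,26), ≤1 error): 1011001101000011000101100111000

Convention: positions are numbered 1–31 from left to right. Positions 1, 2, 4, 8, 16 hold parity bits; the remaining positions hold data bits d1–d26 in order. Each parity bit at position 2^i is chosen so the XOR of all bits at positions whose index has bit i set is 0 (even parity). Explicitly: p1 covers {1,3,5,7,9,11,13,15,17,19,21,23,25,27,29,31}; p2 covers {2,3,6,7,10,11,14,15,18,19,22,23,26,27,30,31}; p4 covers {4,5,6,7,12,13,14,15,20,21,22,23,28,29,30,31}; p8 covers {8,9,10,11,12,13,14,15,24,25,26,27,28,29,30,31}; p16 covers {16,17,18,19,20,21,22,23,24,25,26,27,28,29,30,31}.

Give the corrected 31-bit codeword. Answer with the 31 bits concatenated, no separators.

s1 (pos 1,3,5,7,9,11,13,15,17,19,21,23,25,27,29,31): 1⊕1⊕0⊕1⊕0⊕0⊕0⊕1⊕0⊕0⊕0⊕1⊕0⊕1⊕0⊕0 = 0
s2 (pos 2,3,6,7,10,11,14,15,18,19,22,23,26,27,30,31): 0⊕1⊕0⊕1⊕1⊕0⊕0⊕1⊕0⊕0⊕1⊕1⊕1⊕1⊕0⊕0 = 0
s4 (pos 4,5,6,7,12,13,14,15,20,21,22,23,28,29,30,31): 1⊕0⊕0⊕1⊕0⊕0⊕0⊕1⊕1⊕0⊕1⊕1⊕1⊕0⊕0⊕0 = 1
s8 (pos 8,9,10,11,12,13,14,15,24,25,26,27,28,29,30,31): 1⊕0⊕1⊕0⊕0⊕0⊕0⊕1⊕0⊕0⊕1⊕1⊕1⊕0⊕0⊕0 = 0
s16 (pos 16,17,18,19,20,21,22,23,24,25,26,27,28,29,30,31): 1⊕0⊕0⊕0⊕1⊕0⊕1⊕1⊕0⊕0⊕1⊕1⊕1⊕0⊕0⊕0 = 1
Syndrome s16…s1 = 10100 → error at position 20.
Flip position 20: 1011001101000011000101100111000 → 1011001101000011000001100111000

1011001101000011000001100111000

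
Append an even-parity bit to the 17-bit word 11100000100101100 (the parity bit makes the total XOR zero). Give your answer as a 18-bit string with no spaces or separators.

XOR of the 17 data bits: 1⊕1⊕1⊕0⊕0⊕0⊕0⊕0⊕1⊕0⊕0⊕1⊕0⊕1⊕1⊕0⊕0 = 1
Parity bit = 1 (so all 18 bits XOR to 0).

111000001001011001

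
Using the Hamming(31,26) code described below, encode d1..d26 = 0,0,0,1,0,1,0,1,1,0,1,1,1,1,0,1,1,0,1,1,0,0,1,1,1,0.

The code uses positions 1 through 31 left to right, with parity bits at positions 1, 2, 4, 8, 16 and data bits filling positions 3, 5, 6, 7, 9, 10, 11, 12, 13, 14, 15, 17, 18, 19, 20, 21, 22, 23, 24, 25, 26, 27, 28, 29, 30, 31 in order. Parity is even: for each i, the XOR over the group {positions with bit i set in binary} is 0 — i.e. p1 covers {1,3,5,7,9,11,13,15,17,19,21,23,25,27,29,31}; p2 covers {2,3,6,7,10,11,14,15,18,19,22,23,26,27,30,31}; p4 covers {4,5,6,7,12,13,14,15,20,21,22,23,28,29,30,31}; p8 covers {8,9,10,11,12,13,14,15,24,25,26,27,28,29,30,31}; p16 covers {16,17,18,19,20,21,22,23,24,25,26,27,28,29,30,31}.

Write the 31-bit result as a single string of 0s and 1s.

0101001101011010111011011001110

Place data at non-parity positions: p1 p2 0 p4 0 0 1 p8 0 1 0 1 1 0 1 p16 1 1 1 0 1 1 0 1 1 0 0 1 1 1 0
p1 (pos 1,3,5,7,9,11,13,15,17,19,21,23,25,27,29,31): XOR of data positions = 0⊕0⊕1⊕0⊕0⊕1⊕1⊕1⊕1⊕1⊕0⊕1⊕0⊕1⊕0 = 0
p2 (pos 2,3,6,7,10,11,14,15,18,19,22,23,26,27,30,31): XOR of data positions = 0⊕0⊕1⊕1⊕0⊕0⊕1⊕1⊕1⊕1⊕0⊕0⊕0⊕1⊕0 = 1
p4 (pos 4,5,6,7,12,13,14,15,20,21,22,23,28,29,30,31): XOR of data positions = 0⊕0⊕1⊕1⊕1⊕0⊕1⊕0⊕1⊕1⊕0⊕1⊕1⊕1⊕0 = 1
p8 (pos 8,9,10,11,12,13,14,15,24,25,26,27,28,29,30,31): XOR of data positions = 0⊕1⊕0⊕1⊕1⊕0⊕1⊕1⊕1⊕0⊕0⊕1⊕1⊕1⊕0 = 1
p16 (pos 16,17,18,19,20,21,22,23,24,25,26,27,28,29,30,31): XOR of data positions = 1⊕1⊕1⊕0⊕1⊕1⊕0⊕1⊕1⊕0⊕0⊕1⊕1⊕1⊕0 = 0
Codeword: 0101001101011010111011011001110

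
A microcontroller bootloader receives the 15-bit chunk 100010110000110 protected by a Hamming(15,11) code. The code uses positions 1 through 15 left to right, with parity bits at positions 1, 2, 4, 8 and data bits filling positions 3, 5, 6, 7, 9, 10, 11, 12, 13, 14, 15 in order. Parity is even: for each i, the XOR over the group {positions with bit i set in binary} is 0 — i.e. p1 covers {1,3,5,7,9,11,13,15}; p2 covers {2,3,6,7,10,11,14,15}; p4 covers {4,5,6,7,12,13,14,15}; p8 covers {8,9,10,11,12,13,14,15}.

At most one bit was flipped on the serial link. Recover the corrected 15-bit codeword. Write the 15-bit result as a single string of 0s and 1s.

s1 (pos 1,3,5,7,9,11,13,15): 1⊕0⊕1⊕1⊕0⊕0⊕1⊕0 = 0
s2 (pos 2,3,6,7,10,11,14,15): 0⊕0⊕0⊕1⊕0⊕0⊕1⊕0 = 0
s4 (pos 4,5,6,7,12,13,14,15): 0⊕1⊕0⊕1⊕0⊕1⊕1⊕0 = 0
s8 (pos 8,9,10,11,12,13,14,15): 1⊕0⊕0⊕0⊕0⊕1⊕1⊕0 = 1
Syndrome s8…s1 = 1000 → error at position 8.
Flip position 8: 100010110000110 → 100010100000110

100010100000110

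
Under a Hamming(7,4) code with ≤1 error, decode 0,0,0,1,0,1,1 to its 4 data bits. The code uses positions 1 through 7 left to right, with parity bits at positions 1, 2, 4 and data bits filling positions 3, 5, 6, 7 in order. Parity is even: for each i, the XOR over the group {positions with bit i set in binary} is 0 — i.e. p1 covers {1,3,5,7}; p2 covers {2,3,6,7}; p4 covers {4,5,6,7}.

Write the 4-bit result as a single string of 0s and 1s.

s1 (pos 1,3,5,7): 0⊕0⊕0⊕1 = 1
s2 (pos 2,3,6,7): 0⊕0⊕1⊕1 = 0
s4 (pos 4,5,6,7): 1⊕0⊕1⊕1 = 1
Syndrome s4…s1 = 101 → error at position 5.
Flip position 5: 0001011 → 0001111
Read data bits from positions 3,5,6,7: 0111

0111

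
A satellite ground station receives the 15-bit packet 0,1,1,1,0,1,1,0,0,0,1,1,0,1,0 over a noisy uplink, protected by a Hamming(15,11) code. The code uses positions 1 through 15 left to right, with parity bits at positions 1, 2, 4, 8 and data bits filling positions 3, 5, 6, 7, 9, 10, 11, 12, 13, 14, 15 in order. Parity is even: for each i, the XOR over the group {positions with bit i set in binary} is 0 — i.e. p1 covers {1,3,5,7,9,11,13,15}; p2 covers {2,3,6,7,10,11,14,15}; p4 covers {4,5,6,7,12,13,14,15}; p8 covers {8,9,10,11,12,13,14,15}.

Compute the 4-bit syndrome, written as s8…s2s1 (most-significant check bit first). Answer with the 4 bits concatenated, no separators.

1101

s1 (pos 1,3,5,7,9,11,13,15): 0⊕1⊕0⊕1⊕0⊕1⊕0⊕0 = 1
s2 (pos 2,3,6,7,10,11,14,15): 1⊕1⊕1⊕1⊕0⊕1⊕1⊕0 = 0
s4 (pos 4,5,6,7,12,13,14,15): 1⊕0⊕1⊕1⊕1⊕0⊕1⊕0 = 1
s8 (pos 8,9,10,11,12,13,14,15): 0⊕0⊕0⊕1⊕1⊕0⊕1⊕0 = 1
Syndrome s8…s1 = 1101 → error at position 13.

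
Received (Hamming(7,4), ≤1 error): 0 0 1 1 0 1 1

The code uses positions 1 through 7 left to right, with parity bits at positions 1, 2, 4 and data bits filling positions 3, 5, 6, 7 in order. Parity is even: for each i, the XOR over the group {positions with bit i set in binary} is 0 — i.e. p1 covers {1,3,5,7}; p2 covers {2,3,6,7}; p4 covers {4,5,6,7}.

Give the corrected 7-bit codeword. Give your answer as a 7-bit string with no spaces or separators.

s1 (pos 1,3,5,7): 0⊕1⊕0⊕1 = 0
s2 (pos 2,3,6,7): 0⊕1⊕1⊕1 = 1
s4 (pos 4,5,6,7): 1⊕0⊕1⊕1 = 1
Syndrome s4…s1 = 110 → error at position 6.
Flip position 6: 0011011 → 0011001

0011001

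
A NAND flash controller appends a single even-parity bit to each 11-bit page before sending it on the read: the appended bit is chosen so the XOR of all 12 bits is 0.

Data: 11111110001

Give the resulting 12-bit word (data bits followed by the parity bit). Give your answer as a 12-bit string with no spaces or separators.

XOR of the 11 data bits: 1⊕1⊕1⊕1⊕1⊕1⊕1⊕0⊕0⊕0⊕1 = 0
Parity bit = 0 (so all 12 bits XOR to 0).

111111100010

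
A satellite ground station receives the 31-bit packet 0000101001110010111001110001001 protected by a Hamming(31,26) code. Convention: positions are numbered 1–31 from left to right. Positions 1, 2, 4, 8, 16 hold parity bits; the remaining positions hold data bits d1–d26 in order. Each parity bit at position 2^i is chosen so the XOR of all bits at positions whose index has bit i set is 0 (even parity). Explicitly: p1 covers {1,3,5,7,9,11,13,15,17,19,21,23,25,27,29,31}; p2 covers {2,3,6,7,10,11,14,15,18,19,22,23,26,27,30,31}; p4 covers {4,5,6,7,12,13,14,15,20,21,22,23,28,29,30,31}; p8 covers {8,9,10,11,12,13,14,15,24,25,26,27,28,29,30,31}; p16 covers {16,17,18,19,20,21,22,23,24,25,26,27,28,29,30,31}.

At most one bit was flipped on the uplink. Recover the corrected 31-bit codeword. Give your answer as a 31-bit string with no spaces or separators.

0000101000110010111001110001001

s1 (pos 1,3,5,7,9,11,13,15,17,19,21,23,25,27,29,31): 0⊕0⊕1⊕1⊕0⊕1⊕0⊕1⊕1⊕1⊕0⊕1⊕0⊕0⊕0⊕1 = 0
s2 (pos 2,3,6,7,10,11,14,15,18,19,22,23,26,27,30,31): 0⊕0⊕0⊕1⊕1⊕1⊕0⊕1⊕1⊕1⊕1⊕1⊕0⊕0⊕0⊕1 = 1
s4 (pos 4,5,6,7,12,13,14,15,20,21,22,23,28,29,30,31): 0⊕1⊕0⊕1⊕1⊕0⊕0⊕1⊕0⊕0⊕1⊕1⊕1⊕0⊕0⊕1 = 0
s8 (pos 8,9,10,11,12,13,14,15,24,25,26,27,28,29,30,31): 0⊕0⊕1⊕1⊕1⊕0⊕0⊕1⊕1⊕0⊕0⊕0⊕1⊕0⊕0⊕1 = 1
s16 (pos 16,17,18,19,20,21,22,23,24,25,26,27,28,29,30,31): 0⊕1⊕1⊕1⊕0⊕0⊕1⊕1⊕1⊕0⊕0⊕0⊕1⊕0⊕0⊕1 = 0
Syndrome s16…s1 = 01010 → error at position 10.
Flip position 10: 0000101001110010111001110001001 → 0000101000110010111001110001001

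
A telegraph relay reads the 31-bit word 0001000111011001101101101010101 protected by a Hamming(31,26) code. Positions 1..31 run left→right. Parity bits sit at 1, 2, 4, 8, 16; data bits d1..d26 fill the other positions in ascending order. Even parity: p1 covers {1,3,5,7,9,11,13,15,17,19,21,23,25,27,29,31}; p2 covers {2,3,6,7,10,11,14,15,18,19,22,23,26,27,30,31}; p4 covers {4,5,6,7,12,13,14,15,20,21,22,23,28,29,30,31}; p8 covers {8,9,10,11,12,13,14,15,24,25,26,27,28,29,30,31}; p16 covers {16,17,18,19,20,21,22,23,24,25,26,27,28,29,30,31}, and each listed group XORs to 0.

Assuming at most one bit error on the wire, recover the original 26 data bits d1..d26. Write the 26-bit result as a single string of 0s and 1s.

s1 (pos 1,3,5,7,9,11,13,15,17,19,21,23,25,27,29,31): 0⊕0⊕0⊕0⊕1⊕0⊕1⊕0⊕1⊕1⊕0⊕1⊕1⊕1⊕1⊕1 = 1
s2 (pos 2,3,6,7,10,11,14,15,18,19,22,23,26,27,30,31): 0⊕0⊕0⊕0⊕1⊕0⊕0⊕0⊕0⊕1⊕1⊕1⊕0⊕1⊕0⊕1 = 0
s4 (pos 4,5,6,7,12,13,14,15,20,21,22,23,28,29,30,31): 1⊕0⊕0⊕0⊕1⊕1⊕0⊕0⊕1⊕0⊕1⊕1⊕0⊕1⊕0⊕1 = 0
s8 (pos 8,9,10,11,12,13,14,15,24,25,26,27,28,29,30,31): 1⊕1⊕1⊕0⊕1⊕1⊕0⊕0⊕0⊕1⊕0⊕1⊕0⊕1⊕0⊕1 = 1
s16 (pos 16,17,18,19,20,21,22,23,24,25,26,27,28,29,30,31): 1⊕1⊕0⊕1⊕1⊕0⊕1⊕1⊕0⊕1⊕0⊕1⊕0⊕1⊕0⊕1 = 0
Syndrome s16…s1 = 01001 → error at position 9.
Flip position 9: 0001000111011001101101101010101 → 0001000101011001101101101010101
Read data bits from positions 3,5,6,7,9,10,11,12,13,14,15,17,18,19,20,21,22,23,24,25,26,27,28,29,30,31: 00000101100101101101010101

00000101100101101101010101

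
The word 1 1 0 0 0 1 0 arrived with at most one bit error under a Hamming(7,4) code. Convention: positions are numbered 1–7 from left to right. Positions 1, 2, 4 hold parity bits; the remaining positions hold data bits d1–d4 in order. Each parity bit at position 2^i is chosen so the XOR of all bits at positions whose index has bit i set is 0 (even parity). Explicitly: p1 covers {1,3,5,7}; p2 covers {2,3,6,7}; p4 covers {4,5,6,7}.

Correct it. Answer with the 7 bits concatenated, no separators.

1100110

s1 (pos 1,3,5,7): 1⊕0⊕0⊕0 = 1
s2 (pos 2,3,6,7): 1⊕0⊕1⊕0 = 0
s4 (pos 4,5,6,7): 0⊕0⊕1⊕0 = 1
Syndrome s4…s1 = 101 → error at position 5.
Flip position 5: 1100010 → 1100110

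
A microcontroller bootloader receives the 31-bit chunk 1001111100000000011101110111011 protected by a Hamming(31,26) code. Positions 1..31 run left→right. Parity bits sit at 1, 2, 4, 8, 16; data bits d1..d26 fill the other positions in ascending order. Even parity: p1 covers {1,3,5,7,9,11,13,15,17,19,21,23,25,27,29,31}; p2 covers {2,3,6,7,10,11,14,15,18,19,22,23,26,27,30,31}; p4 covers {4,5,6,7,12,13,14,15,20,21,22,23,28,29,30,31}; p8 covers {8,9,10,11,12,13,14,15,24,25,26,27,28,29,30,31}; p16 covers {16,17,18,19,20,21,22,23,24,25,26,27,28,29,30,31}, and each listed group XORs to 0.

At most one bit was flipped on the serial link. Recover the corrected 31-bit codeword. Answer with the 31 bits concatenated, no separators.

1001111100000000011101111111011

s1 (pos 1,3,5,7,9,11,13,15,17,19,21,23,25,27,29,31): 1⊕0⊕1⊕1⊕0⊕0⊕0⊕0⊕0⊕1⊕0⊕1⊕0⊕1⊕0⊕1 = 1
s2 (pos 2,3,6,7,10,11,14,15,18,19,22,23,26,27,30,31): 0⊕0⊕1⊕1⊕0⊕0⊕0⊕0⊕1⊕1⊕1⊕1⊕1⊕1⊕1⊕1 = 0
s4 (pos 4,5,6,7,12,13,14,15,20,21,22,23,28,29,30,31): 1⊕1⊕1⊕1⊕0⊕0⊕0⊕0⊕1⊕0⊕1⊕1⊕1⊕0⊕1⊕1 = 0
s8 (pos 8,9,10,11,12,13,14,15,24,25,26,27,28,29,30,31): 1⊕0⊕0⊕0⊕0⊕0⊕0⊕0⊕1⊕0⊕1⊕1⊕1⊕0⊕1⊕1 = 1
s16 (pos 16,17,18,19,20,21,22,23,24,25,26,27,28,29,30,31): 0⊕0⊕1⊕1⊕1⊕0⊕1⊕1⊕1⊕0⊕1⊕1⊕1⊕0⊕1⊕1 = 1
Syndrome s16…s1 = 11001 → error at position 25.
Flip position 25: 1001111100000000011101110111011 → 1001111100000000011101111111011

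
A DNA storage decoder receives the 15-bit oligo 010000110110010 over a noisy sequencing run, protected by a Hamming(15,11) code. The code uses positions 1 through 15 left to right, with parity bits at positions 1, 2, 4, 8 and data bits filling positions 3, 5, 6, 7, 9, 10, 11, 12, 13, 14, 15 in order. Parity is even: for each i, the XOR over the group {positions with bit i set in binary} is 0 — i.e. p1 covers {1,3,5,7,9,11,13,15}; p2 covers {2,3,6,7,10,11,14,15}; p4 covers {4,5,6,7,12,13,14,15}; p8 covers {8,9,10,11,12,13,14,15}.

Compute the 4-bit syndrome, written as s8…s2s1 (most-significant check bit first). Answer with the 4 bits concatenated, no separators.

0010

s1 (pos 1,3,5,7,9,11,13,15): 0⊕0⊕0⊕1⊕0⊕1⊕0⊕0 = 0
s2 (pos 2,3,6,7,10,11,14,15): 1⊕0⊕0⊕1⊕1⊕1⊕1⊕0 = 1
s4 (pos 4,5,6,7,12,13,14,15): 0⊕0⊕0⊕1⊕0⊕0⊕1⊕0 = 0
s8 (pos 8,9,10,11,12,13,14,15): 1⊕0⊕1⊕1⊕0⊕0⊕1⊕0 = 0
Syndrome s8…s1 = 0010 → error at position 2.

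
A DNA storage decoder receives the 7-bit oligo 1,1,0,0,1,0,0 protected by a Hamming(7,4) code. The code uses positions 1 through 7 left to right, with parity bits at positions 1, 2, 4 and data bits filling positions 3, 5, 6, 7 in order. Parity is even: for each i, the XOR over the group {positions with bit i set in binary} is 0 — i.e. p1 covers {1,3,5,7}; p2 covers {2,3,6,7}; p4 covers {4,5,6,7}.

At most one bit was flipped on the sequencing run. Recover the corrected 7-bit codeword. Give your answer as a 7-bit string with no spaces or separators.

s1 (pos 1,3,5,7): 1⊕0⊕1⊕0 = 0
s2 (pos 2,3,6,7): 1⊕0⊕0⊕0 = 1
s4 (pos 4,5,6,7): 0⊕1⊕0⊕0 = 1
Syndrome s4…s1 = 110 → error at position 6.
Flip position 6: 1100100 → 1100110

1100110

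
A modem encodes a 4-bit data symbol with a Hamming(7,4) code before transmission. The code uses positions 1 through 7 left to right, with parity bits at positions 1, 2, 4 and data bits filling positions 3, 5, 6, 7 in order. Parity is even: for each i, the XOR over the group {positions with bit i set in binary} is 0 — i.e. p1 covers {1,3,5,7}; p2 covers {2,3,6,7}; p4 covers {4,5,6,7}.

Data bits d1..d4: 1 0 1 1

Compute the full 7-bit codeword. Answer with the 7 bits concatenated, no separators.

Place data at non-parity positions: p1 p2 1 p4 0 1 1
p1 (pos 1,3,5,7): XOR of data positions = 1⊕0⊕1 = 0
p2 (pos 2,3,6,7): XOR of data positions = 1⊕1⊕1 = 1
p4 (pos 4,5,6,7): XOR of data positions = 0⊕1⊕1 = 0
Codeword: 0110011

0110011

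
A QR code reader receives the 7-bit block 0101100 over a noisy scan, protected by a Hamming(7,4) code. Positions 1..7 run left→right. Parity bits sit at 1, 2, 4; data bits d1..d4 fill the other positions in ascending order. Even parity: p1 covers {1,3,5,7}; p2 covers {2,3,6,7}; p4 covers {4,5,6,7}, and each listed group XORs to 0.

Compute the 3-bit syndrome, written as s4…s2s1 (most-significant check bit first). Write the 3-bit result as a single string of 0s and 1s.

s1 (pos 1,3,5,7): 0⊕0⊕1⊕0 = 1
s2 (pos 2,3,6,7): 1⊕0⊕0⊕0 = 1
s4 (pos 4,5,6,7): 1⊕1⊕0⊕0 = 0
Syndrome s4…s1 = 011 → error at position 3.

011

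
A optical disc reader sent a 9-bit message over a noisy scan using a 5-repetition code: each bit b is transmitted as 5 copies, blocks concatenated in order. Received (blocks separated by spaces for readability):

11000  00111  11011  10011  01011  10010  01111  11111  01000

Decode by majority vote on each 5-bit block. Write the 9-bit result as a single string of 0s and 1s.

011110110

Block 1 (11000): 2 ones → 0
Block 2 (00111): 3 ones → 1
Block 3 (11011): 4 ones → 1
Block 4 (10011): 3 ones → 1
Block 5 (01011): 3 ones → 1
Block 6 (10010): 2 ones → 0
Block 7 (01111): 4 ones → 1
Block 8 (11111): 5 ones → 1
Block 9 (01000): 1 one → 0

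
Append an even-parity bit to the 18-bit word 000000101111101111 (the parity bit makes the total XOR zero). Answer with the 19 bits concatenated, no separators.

0000001011111011110

XOR of the 18 data bits: 0⊕0⊕0⊕0⊕0⊕0⊕1⊕0⊕1⊕1⊕1⊕1⊕1⊕0⊕1⊕1⊕1⊕1 = 0
Parity bit = 0 (so all 19 bits XOR to 0).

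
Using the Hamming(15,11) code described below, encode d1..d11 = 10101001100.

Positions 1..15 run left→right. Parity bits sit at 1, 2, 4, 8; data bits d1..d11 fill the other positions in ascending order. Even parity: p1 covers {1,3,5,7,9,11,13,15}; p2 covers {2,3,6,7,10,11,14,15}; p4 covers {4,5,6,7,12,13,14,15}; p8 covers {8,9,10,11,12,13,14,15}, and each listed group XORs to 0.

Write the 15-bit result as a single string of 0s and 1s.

101101011001100

Place data at non-parity positions: p1 p2 1 p4 0 1 0 p8 1 0 0 1 1 0 0
p1 (pos 1,3,5,7,9,11,13,15): XOR of data positions = 1⊕0⊕0⊕1⊕0⊕1⊕0 = 1
p2 (pos 2,3,6,7,10,11,14,15): XOR of data positions = 1⊕1⊕0⊕0⊕0⊕0⊕0 = 0
p4 (pos 4,5,6,7,12,13,14,15): XOR of data positions = 0⊕1⊕0⊕1⊕1⊕0⊕0 = 1
p8 (pos 8,9,10,11,12,13,14,15): XOR of data positions = 1⊕0⊕0⊕1⊕1⊕0⊕0 = 1
Codeword: 101101011001100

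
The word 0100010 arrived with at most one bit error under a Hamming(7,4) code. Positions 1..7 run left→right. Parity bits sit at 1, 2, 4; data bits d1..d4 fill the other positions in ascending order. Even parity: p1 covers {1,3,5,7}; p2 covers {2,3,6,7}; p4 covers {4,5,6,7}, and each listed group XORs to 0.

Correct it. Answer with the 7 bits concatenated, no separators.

s1 (pos 1,3,5,7): 0⊕0⊕0⊕0 = 0
s2 (pos 2,3,6,7): 1⊕0⊕1⊕0 = 0
s4 (pos 4,5,6,7): 0⊕0⊕1⊕0 = 1
Syndrome s4…s1 = 100 → error at position 4.
Flip position 4: 0100010 → 0101010

0101010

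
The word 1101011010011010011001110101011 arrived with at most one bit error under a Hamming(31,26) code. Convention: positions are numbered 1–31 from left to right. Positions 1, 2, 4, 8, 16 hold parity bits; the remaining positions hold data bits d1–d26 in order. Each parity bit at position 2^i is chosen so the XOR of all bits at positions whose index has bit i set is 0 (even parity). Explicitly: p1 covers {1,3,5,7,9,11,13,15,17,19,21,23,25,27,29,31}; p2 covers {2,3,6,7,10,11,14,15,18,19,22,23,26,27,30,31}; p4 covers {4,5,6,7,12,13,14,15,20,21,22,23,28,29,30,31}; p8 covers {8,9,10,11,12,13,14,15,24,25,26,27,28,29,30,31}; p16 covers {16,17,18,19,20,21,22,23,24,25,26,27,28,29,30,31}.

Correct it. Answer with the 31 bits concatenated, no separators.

1101011010011010011001110101001

s1 (pos 1,3,5,7,9,11,13,15,17,19,21,23,25,27,29,31): 1⊕0⊕0⊕1⊕1⊕0⊕1⊕1⊕0⊕1⊕0⊕1⊕0⊕0⊕0⊕1 = 0
s2 (pos 2,3,6,7,10,11,14,15,18,19,22,23,26,27,30,31): 1⊕0⊕1⊕1⊕0⊕0⊕0⊕1⊕1⊕1⊕1⊕1⊕1⊕0⊕1⊕1 = 1
s4 (pos 4,5,6,7,12,13,14,15,20,21,22,23,28,29,30,31): 1⊕0⊕1⊕1⊕1⊕1⊕0⊕1⊕0⊕0⊕1⊕1⊕1⊕0⊕1⊕1 = 1
s8 (pos 8,9,10,11,12,13,14,15,24,25,26,27,28,29,30,31): 0⊕1⊕0⊕0⊕1⊕1⊕0⊕1⊕1⊕0⊕1⊕0⊕1⊕0⊕1⊕1 = 1
s16 (pos 16,17,18,19,20,21,22,23,24,25,26,27,28,29,30,31): 0⊕0⊕1⊕1⊕0⊕0⊕1⊕1⊕1⊕0⊕1⊕0⊕1⊕0⊕1⊕1 = 1
Syndrome s16…s1 = 11110 → error at position 30.
Flip position 30: 1101011010011010011001110101011 → 1101011010011010011001110101001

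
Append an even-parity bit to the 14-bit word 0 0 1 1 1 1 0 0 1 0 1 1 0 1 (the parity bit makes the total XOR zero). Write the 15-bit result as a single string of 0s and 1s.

XOR of the 14 data bits: 0⊕0⊕1⊕1⊕1⊕1⊕0⊕0⊕1⊕0⊕1⊕1⊕0⊕1 = 0
Parity bit = 0 (so all 15 bits XOR to 0).

001111001011010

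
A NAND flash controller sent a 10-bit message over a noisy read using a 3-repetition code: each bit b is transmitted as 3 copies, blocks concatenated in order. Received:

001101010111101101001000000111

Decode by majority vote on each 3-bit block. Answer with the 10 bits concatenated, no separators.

Block 1 (001): 1 one → 0
Block 2 (101): 2 ones → 1
Block 3 (010): 1 one → 0
Block 4 (111): 3 ones → 1
Block 5 (101): 2 ones → 1
Block 6 (101): 2 ones → 1
Block 7 (001): 1 one → 0
Block 8 (000): 0 ones → 0
Block 9 (000): 0 ones → 0
Block 10 (111): 3 ones → 1

0101110001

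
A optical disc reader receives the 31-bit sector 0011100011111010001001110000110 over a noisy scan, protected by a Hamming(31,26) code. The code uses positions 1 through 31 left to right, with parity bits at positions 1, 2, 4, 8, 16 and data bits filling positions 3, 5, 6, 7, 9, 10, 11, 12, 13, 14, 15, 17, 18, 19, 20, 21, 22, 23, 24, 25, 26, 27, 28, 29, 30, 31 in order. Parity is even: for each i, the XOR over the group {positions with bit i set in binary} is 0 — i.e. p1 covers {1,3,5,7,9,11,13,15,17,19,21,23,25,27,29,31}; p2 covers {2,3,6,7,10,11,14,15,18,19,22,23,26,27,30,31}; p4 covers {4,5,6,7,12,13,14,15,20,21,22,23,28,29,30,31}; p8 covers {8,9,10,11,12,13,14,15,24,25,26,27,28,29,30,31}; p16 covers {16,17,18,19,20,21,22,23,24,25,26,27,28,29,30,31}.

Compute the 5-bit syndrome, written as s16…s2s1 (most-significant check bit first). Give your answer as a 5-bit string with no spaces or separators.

s1 (pos 1,3,5,7,9,11,13,15,17,19,21,23,25,27,29,31): 0⊕1⊕1⊕0⊕1⊕1⊕1⊕1⊕0⊕1⊕0⊕1⊕0⊕0⊕1⊕0 = 1
s2 (pos 2,3,6,7,10,11,14,15,18,19,22,23,26,27,30,31): 0⊕1⊕0⊕0⊕1⊕1⊕0⊕1⊕0⊕1⊕1⊕1⊕0⊕0⊕1⊕0 = 0
s4 (pos 4,5,6,7,12,13,14,15,20,21,22,23,28,29,30,31): 1⊕1⊕0⊕0⊕1⊕1⊕0⊕1⊕0⊕0⊕1⊕1⊕0⊕1⊕1⊕0 = 1
s8 (pos 8,9,10,11,12,13,14,15,24,25,26,27,28,29,30,31): 0⊕1⊕1⊕1⊕1⊕1⊕0⊕1⊕1⊕0⊕0⊕0⊕0⊕1⊕1⊕0 = 1
s16 (pos 16,17,18,19,20,21,22,23,24,25,26,27,28,29,30,31): 0⊕0⊕0⊕1⊕0⊕0⊕1⊕1⊕1⊕0⊕0⊕0⊕0⊕1⊕1⊕0 = 0
Syndrome s16…s1 = 01101 → error at position 13.

01101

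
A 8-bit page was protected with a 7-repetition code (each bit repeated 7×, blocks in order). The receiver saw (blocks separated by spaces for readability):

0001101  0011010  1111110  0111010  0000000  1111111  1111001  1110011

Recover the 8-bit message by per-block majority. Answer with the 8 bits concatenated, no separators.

Block 1 (0001101): 3 ones → 0
Block 2 (0011010): 3 ones → 0
Block 3 (1111110): 6 ones → 1
Block 4 (0111010): 4 ones → 1
Block 5 (0000000): 0 ones → 0
Block 6 (1111111): 7 ones → 1
Block 7 (1111001): 5 ones → 1
Block 8 (1110011): 5 ones → 1

00110111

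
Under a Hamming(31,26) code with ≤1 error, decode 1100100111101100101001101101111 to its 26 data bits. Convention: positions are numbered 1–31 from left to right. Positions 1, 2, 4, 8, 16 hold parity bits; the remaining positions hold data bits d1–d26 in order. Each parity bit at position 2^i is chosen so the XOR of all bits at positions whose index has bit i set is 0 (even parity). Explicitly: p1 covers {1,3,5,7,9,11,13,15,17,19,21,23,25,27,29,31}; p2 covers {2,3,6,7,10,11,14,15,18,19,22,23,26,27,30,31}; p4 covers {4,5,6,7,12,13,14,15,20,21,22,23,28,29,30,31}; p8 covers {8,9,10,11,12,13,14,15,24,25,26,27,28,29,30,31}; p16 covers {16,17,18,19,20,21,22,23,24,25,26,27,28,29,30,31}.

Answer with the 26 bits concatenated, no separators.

00001110110101001101101111

s1 (pos 1,3,5,7,9,11,13,15,17,19,21,23,25,27,29,31): 1⊕0⊕1⊕0⊕1⊕1⊕1⊕0⊕1⊕1⊕0⊕1⊕1⊕0⊕1⊕1 = 1
s2 (pos 2,3,6,7,10,11,14,15,18,19,22,23,26,27,30,31): 1⊕0⊕0⊕0⊕1⊕1⊕1⊕0⊕0⊕1⊕1⊕1⊕1⊕0⊕1⊕1 = 0
s4 (pos 4,5,6,7,12,13,14,15,20,21,22,23,28,29,30,31): 0⊕1⊕0⊕0⊕0⊕1⊕1⊕0⊕0⊕0⊕1⊕1⊕1⊕1⊕1⊕1 = 1
s8 (pos 8,9,10,11,12,13,14,15,24,25,26,27,28,29,30,31): 1⊕1⊕1⊕1⊕0⊕1⊕1⊕0⊕0⊕1⊕1⊕0⊕1⊕1⊕1⊕1 = 0
s16 (pos 16,17,18,19,20,21,22,23,24,25,26,27,28,29,30,31): 0⊕1⊕0⊕1⊕0⊕0⊕1⊕1⊕0⊕1⊕1⊕0⊕1⊕1⊕1⊕1 = 0
Syndrome s16…s1 = 00101 → error at position 5.
Flip position 5: 1100100111101100101001101101111 → 1100000111101100101001101101111
Read data bits from positions 3,5,6,7,9,10,11,12,13,14,15,17,18,19,20,21,22,23,24,25,26,27,28,29,30,31: 00001110110101001101101111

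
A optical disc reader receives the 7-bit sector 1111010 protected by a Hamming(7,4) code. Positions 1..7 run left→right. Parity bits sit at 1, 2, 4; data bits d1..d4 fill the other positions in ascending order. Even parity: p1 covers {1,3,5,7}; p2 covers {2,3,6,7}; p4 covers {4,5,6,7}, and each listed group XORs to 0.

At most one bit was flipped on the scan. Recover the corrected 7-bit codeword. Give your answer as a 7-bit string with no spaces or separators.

s1 (pos 1,3,5,7): 1⊕1⊕0⊕0 = 0
s2 (pos 2,3,6,7): 1⊕1⊕1⊕0 = 1
s4 (pos 4,5,6,7): 1⊕0⊕1⊕0 = 0
Syndrome s4…s1 = 010 → error at position 2.
Flip position 2: 1111010 → 1011010

1011010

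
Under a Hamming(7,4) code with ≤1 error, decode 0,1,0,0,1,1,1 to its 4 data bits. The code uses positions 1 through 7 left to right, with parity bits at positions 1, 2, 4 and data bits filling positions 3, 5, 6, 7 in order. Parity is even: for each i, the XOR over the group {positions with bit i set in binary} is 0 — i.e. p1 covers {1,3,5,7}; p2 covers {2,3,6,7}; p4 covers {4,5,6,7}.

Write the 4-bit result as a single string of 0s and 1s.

s1 (pos 1,3,5,7): 0⊕0⊕1⊕1 = 0
s2 (pos 2,3,6,7): 1⊕0⊕1⊕1 = 1
s4 (pos 4,5,6,7): 0⊕1⊕1⊕1 = 1
Syndrome s4…s1 = 110 → error at position 6.
Flip position 6: 0100111 → 0100101
Read data bits from positions 3,5,6,7: 0101

0101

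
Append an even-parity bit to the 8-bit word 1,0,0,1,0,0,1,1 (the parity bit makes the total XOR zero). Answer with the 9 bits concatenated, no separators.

100100110

XOR of the 8 data bits: 1⊕0⊕0⊕1⊕0⊕0⊕1⊕1 = 0
Parity bit = 0 (so all 9 bits XOR to 0).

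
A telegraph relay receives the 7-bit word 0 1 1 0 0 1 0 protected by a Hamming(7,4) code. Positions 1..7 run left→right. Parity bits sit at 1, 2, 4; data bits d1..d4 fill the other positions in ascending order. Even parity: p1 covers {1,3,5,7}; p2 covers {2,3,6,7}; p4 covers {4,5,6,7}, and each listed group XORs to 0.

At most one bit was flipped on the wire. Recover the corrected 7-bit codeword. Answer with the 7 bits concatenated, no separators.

s1 (pos 1,3,5,7): 0⊕1⊕0⊕0 = 1
s2 (pos 2,3,6,7): 1⊕1⊕1⊕0 = 1
s4 (pos 4,5,6,7): 0⊕0⊕1⊕0 = 1
Syndrome s4…s1 = 111 → error at position 7.
Flip position 7: 0110010 → 0110011

0110011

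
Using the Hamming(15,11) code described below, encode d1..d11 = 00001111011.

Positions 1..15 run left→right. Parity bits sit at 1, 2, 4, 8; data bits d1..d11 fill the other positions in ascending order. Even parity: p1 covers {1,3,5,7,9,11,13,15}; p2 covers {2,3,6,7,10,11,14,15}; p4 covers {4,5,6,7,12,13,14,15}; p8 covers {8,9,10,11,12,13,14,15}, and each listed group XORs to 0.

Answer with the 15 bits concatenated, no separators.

Place data at non-parity positions: p1 p2 0 p4 0 0 0 p8 1 1 1 1 0 1 1
p1 (pos 1,3,5,7,9,11,13,15): XOR of data positions = 0⊕0⊕0⊕1⊕1⊕0⊕1 = 1
p2 (pos 2,3,6,7,10,11,14,15): XOR of data positions = 0⊕0⊕0⊕1⊕1⊕1⊕1 = 0
p4 (pos 4,5,6,7,12,13,14,15): XOR of data positions = 0⊕0⊕0⊕1⊕0⊕1⊕1 = 1
p8 (pos 8,9,10,11,12,13,14,15): XOR of data positions = 1⊕1⊕1⊕1⊕0⊕1⊕1 = 0
Codeword: 100100001111011

100100001111011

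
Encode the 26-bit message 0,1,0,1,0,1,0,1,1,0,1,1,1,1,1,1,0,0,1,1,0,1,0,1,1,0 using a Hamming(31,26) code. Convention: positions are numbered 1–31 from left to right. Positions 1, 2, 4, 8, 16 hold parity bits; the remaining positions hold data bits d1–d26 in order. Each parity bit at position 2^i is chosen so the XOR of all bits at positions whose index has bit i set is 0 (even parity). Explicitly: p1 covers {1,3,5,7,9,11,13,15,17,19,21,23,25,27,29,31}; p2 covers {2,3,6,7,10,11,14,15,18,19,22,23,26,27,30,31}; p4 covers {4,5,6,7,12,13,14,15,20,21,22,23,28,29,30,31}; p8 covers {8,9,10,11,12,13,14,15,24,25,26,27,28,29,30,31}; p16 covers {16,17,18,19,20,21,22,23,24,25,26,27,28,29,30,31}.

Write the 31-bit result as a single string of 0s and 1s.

Place data at non-parity positions: p1 p2 0 p4 1 0 1 p8 0 1 0 1 1 0 1 p16 1 1 1 1 1 0 0 1 1 0 1 0 1 1 0
p1 (pos 1,3,5,7,9,11,13,15,17,19,21,23,25,27,29,31): XOR of data positions = 0⊕1⊕1⊕0⊕0⊕1⊕1⊕1⊕1⊕1⊕0⊕1⊕1⊕1⊕0 = 0
p2 (pos 2,3,6,7,10,11,14,15,18,19,22,23,26,27,30,31): XOR of data positions = 0⊕0⊕1⊕1⊕0⊕0⊕1⊕1⊕1⊕0⊕0⊕0⊕1⊕1⊕0 = 1
p4 (pos 4,5,6,7,12,13,14,15,20,21,22,23,28,29,30,31): XOR of data positions = 1⊕0⊕1⊕1⊕1⊕0⊕1⊕1⊕1⊕0⊕0⊕0⊕1⊕1⊕0 = 1
p8 (pos 8,9,10,11,12,13,14,15,24,25,26,27,28,29,30,31): XOR of data positions = 0⊕1⊕0⊕1⊕1⊕0⊕1⊕1⊕1⊕0⊕1⊕0⊕1⊕1⊕0 = 1
p16 (pos 16,17,18,19,20,21,22,23,24,25,26,27,28,29,30,31): XOR of data positions = 1⊕1⊕1⊕1⊕1⊕0⊕0⊕1⊕1⊕0⊕1⊕0⊕1⊕1⊕0 = 0
Codeword: 0101101101011010111110011010110

0101101101011010111110011010110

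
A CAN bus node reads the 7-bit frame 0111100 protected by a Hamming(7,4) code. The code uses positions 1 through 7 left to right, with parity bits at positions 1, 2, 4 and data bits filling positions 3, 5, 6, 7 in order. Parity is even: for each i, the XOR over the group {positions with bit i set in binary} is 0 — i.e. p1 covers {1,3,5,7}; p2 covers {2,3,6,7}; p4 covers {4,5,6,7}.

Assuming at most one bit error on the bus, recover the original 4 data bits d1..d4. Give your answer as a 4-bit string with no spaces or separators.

1100

s1 (pos 1,3,5,7): 0⊕1⊕1⊕0 = 0
s2 (pos 2,3,6,7): 1⊕1⊕0⊕0 = 0
s4 (pos 4,5,6,7): 1⊕1⊕0⊕0 = 0
Syndrome s4…s1 = 000 → no error.
Read data bits from positions 3,5,6,7: 1100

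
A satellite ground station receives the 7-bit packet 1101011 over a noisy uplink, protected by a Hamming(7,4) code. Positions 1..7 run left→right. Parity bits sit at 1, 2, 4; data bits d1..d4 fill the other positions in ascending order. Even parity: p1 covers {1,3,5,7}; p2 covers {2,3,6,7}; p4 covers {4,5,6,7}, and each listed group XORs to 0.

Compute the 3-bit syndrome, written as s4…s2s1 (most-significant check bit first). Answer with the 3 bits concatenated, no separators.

110

s1 (pos 1,3,5,7): 1⊕0⊕0⊕1 = 0
s2 (pos 2,3,6,7): 1⊕0⊕1⊕1 = 1
s4 (pos 4,5,6,7): 1⊕0⊕1⊕1 = 1
Syndrome s4…s1 = 110 → error at position 6.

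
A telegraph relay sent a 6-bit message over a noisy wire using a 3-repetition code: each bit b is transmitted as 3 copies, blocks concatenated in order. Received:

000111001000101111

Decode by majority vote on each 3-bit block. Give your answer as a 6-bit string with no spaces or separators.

Block 1 (000): 0 ones → 0
Block 2 (111): 3 ones → 1
Block 3 (001): 1 one → 0
Block 4 (000): 0 ones → 0
Block 5 (101): 2 ones → 1
Block 6 (111): 3 ones → 1

010011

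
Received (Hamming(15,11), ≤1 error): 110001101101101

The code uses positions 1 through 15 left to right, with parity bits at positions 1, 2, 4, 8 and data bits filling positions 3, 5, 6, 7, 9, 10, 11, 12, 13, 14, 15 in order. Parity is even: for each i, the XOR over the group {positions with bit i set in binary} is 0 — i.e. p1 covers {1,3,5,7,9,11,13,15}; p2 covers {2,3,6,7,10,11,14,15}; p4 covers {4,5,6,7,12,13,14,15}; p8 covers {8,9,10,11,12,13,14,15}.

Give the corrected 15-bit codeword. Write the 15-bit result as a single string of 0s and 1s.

s1 (pos 1,3,5,7,9,11,13,15): 1⊕0⊕0⊕1⊕1⊕0⊕1⊕1 = 1
s2 (pos 2,3,6,7,10,11,14,15): 1⊕0⊕1⊕1⊕1⊕0⊕0⊕1 = 1
s4 (pos 4,5,6,7,12,13,14,15): 0⊕0⊕1⊕1⊕1⊕1⊕0⊕1 = 1
s8 (pos 8,9,10,11,12,13,14,15): 0⊕1⊕1⊕0⊕1⊕1⊕0⊕1 = 1
Syndrome s8…s1 = 1111 → error at position 15.
Flip position 15: 110001101101101 → 110001101101100

110001101101100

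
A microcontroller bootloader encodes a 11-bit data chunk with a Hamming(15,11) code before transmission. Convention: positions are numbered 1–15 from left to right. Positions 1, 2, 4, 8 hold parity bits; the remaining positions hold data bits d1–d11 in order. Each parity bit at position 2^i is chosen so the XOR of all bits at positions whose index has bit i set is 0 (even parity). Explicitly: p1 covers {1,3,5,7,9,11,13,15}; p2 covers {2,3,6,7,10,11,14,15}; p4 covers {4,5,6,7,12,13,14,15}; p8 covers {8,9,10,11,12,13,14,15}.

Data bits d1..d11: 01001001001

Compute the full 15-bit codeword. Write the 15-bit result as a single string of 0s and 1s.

110110011001001

Place data at non-parity positions: p1 p2 0 p4 1 0 0 p8 1 0 0 1 0 0 1
p1 (pos 1,3,5,7,9,11,13,15): XOR of data positions = 0⊕1⊕0⊕1⊕0⊕0⊕1 = 1
p2 (pos 2,3,6,7,10,11,14,15): XOR of data positions = 0⊕0⊕0⊕0⊕0⊕0⊕1 = 1
p4 (pos 4,5,6,7,12,13,14,15): XOR of data positions = 1⊕0⊕0⊕1⊕0⊕0⊕1 = 1
p8 (pos 8,9,10,11,12,13,14,15): XOR of data positions = 1⊕0⊕0⊕1⊕0⊕0⊕1 = 1
Codeword: 110110011001001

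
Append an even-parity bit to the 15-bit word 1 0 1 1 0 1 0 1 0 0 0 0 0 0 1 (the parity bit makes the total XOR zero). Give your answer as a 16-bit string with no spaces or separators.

1011010100000010

XOR of the 15 data bits: 1⊕0⊕1⊕1⊕0⊕1⊕0⊕1⊕0⊕0⊕0⊕0⊕0⊕0⊕1 = 0
Parity bit = 0 (so all 16 bits XOR to 0).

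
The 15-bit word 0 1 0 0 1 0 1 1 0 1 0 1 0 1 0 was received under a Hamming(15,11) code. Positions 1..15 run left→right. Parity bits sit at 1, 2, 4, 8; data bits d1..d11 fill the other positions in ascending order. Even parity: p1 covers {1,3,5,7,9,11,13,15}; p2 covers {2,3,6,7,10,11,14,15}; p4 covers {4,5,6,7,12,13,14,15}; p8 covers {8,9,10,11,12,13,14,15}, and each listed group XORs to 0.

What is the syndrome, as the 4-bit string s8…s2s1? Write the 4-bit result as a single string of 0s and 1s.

s1 (pos 1,3,5,7,9,11,13,15): 0⊕0⊕1⊕1⊕0⊕0⊕0⊕0 = 0
s2 (pos 2,3,6,7,10,11,14,15): 1⊕0⊕0⊕1⊕1⊕0⊕1⊕0 = 0
s4 (pos 4,5,6,7,12,13,14,15): 0⊕1⊕0⊕1⊕1⊕0⊕1⊕0 = 0
s8 (pos 8,9,10,11,12,13,14,15): 1⊕0⊕1⊕0⊕1⊕0⊕1⊕0 = 0
Syndrome s8…s1 = 0000 → no error.

0000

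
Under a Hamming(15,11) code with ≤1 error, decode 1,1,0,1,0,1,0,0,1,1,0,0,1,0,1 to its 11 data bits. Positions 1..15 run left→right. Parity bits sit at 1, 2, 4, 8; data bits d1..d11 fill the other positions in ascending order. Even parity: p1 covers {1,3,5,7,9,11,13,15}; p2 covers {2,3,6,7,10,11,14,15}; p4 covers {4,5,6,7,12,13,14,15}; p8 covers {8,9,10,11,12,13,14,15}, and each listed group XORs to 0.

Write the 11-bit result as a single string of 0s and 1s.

00101100101

s1 (pos 1,3,5,7,9,11,13,15): 1⊕0⊕0⊕0⊕1⊕0⊕1⊕1 = 0
s2 (pos 2,3,6,7,10,11,14,15): 1⊕0⊕1⊕0⊕1⊕0⊕0⊕1 = 0
s4 (pos 4,5,6,7,12,13,14,15): 1⊕0⊕1⊕0⊕0⊕1⊕0⊕1 = 0
s8 (pos 8,9,10,11,12,13,14,15): 0⊕1⊕1⊕0⊕0⊕1⊕0⊕1 = 0
Syndrome s8…s1 = 0000 → no error.
Read data bits from positions 3,5,6,7,9,10,11,12,13,14,15: 00101100101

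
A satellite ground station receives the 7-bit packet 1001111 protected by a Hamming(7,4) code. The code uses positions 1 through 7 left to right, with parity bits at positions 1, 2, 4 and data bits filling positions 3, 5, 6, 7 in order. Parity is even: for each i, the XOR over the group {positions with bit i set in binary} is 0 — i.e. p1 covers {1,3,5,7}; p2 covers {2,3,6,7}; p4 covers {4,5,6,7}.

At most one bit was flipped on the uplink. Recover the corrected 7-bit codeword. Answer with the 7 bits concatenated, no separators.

s1 (pos 1,3,5,7): 1⊕0⊕1⊕1 = 1
s2 (pos 2,3,6,7): 0⊕0⊕1⊕1 = 0
s4 (pos 4,5,6,7): 1⊕1⊕1⊕1 = 0
Syndrome s4…s1 = 001 → error at position 1.
Flip position 1: 1001111 → 0001111

0001111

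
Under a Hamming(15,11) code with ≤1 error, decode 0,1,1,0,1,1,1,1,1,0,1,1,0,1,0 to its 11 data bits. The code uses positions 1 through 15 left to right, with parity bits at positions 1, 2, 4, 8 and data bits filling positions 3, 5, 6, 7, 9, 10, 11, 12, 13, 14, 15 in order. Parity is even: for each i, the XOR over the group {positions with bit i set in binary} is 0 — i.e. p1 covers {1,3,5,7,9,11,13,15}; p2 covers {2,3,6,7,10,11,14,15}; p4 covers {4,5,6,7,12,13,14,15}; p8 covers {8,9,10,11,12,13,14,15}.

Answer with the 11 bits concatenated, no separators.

s1 (pos 1,3,5,7,9,11,13,15): 0⊕1⊕1⊕1⊕1⊕1⊕0⊕0 = 1
s2 (pos 2,3,6,7,10,11,14,15): 1⊕1⊕1⊕1⊕0⊕1⊕1⊕0 = 0
s4 (pos 4,5,6,7,12,13,14,15): 0⊕1⊕1⊕1⊕1⊕0⊕1⊕0 = 1
s8 (pos 8,9,10,11,12,13,14,15): 1⊕1⊕0⊕1⊕1⊕0⊕1⊕0 = 1
Syndrome s8…s1 = 1101 → error at position 13.
Flip position 13: 011011111011010 → 011011111011110
Read data bits from positions 3,5,6,7,9,10,11,12,13,14,15: 11111011110

11111011110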